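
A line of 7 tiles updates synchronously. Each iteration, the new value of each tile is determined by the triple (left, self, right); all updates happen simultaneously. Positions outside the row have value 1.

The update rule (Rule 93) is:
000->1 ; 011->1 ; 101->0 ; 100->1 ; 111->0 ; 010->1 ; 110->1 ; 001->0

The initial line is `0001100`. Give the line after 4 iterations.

0101010

1101110
0101010
0101010  (fixed point — unchanged through iteration 4)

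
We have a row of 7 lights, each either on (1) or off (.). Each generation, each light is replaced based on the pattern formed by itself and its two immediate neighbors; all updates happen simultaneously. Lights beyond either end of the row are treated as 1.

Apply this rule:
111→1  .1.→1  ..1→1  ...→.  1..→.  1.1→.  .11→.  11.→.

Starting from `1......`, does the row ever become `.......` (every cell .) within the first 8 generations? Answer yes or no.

no

......1
.....1.
....11.
...1...
..11..1
.1...1.
.1..11.
.1.1...
generation 8 is .1.1..., still not uniform .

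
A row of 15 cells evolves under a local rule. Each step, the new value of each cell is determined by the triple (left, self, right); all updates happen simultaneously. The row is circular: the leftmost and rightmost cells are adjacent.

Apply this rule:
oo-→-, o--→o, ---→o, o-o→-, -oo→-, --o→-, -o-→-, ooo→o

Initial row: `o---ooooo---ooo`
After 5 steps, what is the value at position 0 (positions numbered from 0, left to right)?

-

-oo--ooo-oo--oo
---o--o----o---
oo--o--ooo--ooo
o-o--o--o-o--oo
---o--o----o--o
position 0 holds -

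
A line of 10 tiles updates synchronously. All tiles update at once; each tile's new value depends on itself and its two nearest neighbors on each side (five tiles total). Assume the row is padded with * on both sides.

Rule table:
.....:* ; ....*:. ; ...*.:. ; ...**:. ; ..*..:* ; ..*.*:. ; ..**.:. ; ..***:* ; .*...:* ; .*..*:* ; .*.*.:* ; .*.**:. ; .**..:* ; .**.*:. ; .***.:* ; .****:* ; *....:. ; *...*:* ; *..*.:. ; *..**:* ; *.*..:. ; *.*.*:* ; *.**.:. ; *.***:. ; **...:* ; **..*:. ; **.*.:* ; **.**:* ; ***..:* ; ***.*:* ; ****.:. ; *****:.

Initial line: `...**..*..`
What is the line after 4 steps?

**.*.*.***

**..*..***
.*..*****.
*.****..**
**.*.*.***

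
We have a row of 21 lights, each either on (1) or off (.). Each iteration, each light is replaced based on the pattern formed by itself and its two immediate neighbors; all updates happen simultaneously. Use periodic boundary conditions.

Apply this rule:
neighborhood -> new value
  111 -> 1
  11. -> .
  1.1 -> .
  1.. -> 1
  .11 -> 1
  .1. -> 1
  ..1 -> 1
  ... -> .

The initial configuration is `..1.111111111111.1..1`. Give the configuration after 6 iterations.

iteration 1: 111.11111111111..1111
iteration 2: 11..1111111111.111111
iteration 3: 1.11111111111..111111
iteration 4: ..1111111111.11111111
iteration 5: 11111111111..1111111.
iteration 6: 1111111111.11111111..

1111111111.11111111..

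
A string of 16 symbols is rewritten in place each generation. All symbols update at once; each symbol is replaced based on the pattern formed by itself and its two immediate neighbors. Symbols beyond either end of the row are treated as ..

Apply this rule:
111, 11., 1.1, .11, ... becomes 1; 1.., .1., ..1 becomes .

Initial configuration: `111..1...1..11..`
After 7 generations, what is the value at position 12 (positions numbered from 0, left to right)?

111....1....11.1
111.11...11.111.
111111.1.111111.
1111111.1111111.
111111111111111.
111111111111111.  (fixed point — unchanged through generation 7)
position 12 holds 1

1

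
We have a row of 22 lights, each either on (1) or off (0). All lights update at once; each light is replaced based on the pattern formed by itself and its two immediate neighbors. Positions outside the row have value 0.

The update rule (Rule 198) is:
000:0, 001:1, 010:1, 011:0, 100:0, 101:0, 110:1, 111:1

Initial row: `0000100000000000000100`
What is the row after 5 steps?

step 1: 0001100000000000001100
step 2: 0010100000000000010100
step 3: 0110100000000000110100
step 4: 1010100000000001010100
step 5: 1010100000000011010100

1010100000000011010100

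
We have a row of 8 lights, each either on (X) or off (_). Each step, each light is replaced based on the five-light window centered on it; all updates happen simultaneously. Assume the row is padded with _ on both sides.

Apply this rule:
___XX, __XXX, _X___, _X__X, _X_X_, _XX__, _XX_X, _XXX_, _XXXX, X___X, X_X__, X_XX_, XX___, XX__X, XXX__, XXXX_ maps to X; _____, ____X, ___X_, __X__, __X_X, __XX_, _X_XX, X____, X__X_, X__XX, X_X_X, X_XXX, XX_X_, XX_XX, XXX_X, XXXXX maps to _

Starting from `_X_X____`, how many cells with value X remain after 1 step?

__XXX___
count of X: 3

3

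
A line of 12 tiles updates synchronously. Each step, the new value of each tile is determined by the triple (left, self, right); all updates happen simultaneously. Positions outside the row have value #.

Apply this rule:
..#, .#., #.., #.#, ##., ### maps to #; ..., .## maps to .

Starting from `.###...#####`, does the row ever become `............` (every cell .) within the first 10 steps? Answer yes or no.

#.###.#.####
##.#####.###
###.#####.##
####.#####.#
#####.#####.
######.#####
#######.####
########.###
#########.##
##########.#
step 10 is ##########.#, still not uniform .

no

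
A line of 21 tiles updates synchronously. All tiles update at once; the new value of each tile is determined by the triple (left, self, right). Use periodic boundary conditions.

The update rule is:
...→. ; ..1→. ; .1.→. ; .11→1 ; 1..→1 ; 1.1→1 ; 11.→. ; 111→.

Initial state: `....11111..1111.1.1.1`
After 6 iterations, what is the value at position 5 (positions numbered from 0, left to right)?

1...1....1.1...1.1.1.
.1...1....1.1...1.1.1
1.1...1....1.1...1.1.
.1.1...1....1.1...1.1
1.1.1...1....1.1...1.
.1.1.1...1....1.1...1
position 5 holds 1

1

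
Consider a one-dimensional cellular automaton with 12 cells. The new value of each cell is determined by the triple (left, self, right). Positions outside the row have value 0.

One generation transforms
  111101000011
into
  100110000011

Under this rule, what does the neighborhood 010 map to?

0

At position 5 the neighborhood is 010; the next row has 0 there.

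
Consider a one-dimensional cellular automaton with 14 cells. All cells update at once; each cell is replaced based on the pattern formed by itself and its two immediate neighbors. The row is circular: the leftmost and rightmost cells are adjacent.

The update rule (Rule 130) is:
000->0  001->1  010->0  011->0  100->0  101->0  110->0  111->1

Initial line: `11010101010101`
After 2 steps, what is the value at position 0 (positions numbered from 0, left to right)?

step 1: 10000000000000
step 2: 00000000000001
position 0 holds 0

0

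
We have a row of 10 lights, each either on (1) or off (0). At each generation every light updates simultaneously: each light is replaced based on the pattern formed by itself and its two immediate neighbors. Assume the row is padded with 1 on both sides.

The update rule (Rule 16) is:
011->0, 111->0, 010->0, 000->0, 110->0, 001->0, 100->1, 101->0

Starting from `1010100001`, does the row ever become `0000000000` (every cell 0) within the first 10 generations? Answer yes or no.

no

0000010000
1000001000
0100000100
0010000010
1001000000
0100100000
0010010000
1001001000
0100100100
0010010010
generation 10 is 0010010010, still not uniform 0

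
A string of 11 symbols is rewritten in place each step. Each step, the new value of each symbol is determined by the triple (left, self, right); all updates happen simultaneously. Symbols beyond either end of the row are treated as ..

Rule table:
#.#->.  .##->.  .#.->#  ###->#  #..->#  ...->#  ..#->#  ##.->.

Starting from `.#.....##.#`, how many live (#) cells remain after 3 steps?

step 1: #######...#
step 2: .#####.####
step 3: #.###...##.
count of #: 6

6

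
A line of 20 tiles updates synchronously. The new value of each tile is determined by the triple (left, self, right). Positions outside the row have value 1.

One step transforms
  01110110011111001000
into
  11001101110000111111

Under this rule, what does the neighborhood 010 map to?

At position 16 the neighborhood is 010; the next row has 1 there.

1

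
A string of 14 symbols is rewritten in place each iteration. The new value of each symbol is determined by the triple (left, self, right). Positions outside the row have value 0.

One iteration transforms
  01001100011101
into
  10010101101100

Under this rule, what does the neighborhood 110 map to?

At position 5 the neighborhood is 110; the next row has 1 there.

1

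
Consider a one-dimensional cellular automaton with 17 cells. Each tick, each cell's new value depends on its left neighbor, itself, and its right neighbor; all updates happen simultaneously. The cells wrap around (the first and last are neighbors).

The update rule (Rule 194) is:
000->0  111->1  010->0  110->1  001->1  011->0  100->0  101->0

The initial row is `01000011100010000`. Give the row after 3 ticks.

00010001000000010

tick 1: 10000101100100000
tick 2: 00001000101000001
tick 3: 00010001000000010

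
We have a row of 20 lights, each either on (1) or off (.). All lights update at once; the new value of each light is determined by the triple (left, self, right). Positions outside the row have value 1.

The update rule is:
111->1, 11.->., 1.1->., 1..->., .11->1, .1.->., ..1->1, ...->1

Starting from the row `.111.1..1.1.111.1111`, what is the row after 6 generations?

generation 1: .11....1....11..1111
generation 2: .1..111..1111..11111
generation 3: ...111..1111..111111
generation 4: .1111..1111..1111111
generation 5: .111..1111..11111111
generation 6: .11..1111..111111111

.11..1111..111111111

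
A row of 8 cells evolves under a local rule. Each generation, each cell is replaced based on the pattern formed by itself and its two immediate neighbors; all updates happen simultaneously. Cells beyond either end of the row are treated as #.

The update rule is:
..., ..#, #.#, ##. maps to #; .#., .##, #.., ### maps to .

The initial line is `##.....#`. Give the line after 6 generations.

##.#.#.#

.#.####.
#.#...##
##..##..
.#.#.#.#
#.#.#.#.
##.#.#.#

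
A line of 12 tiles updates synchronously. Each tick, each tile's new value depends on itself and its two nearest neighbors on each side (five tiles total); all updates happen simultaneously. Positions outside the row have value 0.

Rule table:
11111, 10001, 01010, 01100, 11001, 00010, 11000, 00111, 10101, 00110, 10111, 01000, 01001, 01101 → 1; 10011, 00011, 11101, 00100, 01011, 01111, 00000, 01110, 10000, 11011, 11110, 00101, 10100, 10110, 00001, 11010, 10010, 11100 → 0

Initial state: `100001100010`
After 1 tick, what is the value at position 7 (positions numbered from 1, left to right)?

010001111101
position 7 holds 1

1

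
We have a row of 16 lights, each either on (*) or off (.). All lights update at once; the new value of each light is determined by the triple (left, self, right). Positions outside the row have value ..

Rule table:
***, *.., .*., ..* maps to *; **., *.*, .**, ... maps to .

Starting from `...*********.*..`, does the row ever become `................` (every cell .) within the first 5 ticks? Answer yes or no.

tick 1: ..*.*******..**.
tick 2: .**..*****.**..*
tick 3: *..**.***....***
tick 4: ***....*.*..*.*.
tick 5: .*.*..**.****.**
tick 5 is .*.*..**.****.**, still not uniform .

no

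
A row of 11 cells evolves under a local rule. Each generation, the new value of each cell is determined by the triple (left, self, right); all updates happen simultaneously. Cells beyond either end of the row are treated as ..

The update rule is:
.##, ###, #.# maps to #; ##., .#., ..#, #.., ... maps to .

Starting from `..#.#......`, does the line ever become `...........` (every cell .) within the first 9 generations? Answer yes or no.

yes

...#.......
...........
all cells are . at generation 2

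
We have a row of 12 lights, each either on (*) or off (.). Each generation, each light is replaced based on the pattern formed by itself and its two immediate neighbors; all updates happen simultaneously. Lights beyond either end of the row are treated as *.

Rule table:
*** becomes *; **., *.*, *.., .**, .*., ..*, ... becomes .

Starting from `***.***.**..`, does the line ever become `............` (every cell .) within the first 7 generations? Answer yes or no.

yes

**...*......
*...........
............
all cells are . at generation 3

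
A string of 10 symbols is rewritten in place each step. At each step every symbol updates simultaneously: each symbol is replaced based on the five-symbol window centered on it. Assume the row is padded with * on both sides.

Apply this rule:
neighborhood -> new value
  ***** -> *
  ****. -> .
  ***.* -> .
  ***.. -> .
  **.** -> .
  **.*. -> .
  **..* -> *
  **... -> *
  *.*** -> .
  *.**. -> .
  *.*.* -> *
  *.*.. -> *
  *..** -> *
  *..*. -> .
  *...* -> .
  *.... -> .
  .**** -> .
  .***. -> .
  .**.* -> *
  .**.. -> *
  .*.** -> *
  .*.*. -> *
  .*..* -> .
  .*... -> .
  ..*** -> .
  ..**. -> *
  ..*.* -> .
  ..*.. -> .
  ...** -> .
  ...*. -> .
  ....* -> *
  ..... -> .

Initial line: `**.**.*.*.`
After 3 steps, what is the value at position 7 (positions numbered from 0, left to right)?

*

step 1: ....*.****
step 2: *.*..*..**
step 3: ..*....*..
position 7 holds *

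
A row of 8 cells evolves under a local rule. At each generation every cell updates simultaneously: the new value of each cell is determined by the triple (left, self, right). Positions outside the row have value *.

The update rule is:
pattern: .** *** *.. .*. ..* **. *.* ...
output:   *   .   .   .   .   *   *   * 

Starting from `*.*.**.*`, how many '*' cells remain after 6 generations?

2

generation 1: **.*****
generation 2: .***....
generation 3: **.*.**.
generation 4: .**.****
generation 5: *****...
generation 6: ....*.*.
count of *: 2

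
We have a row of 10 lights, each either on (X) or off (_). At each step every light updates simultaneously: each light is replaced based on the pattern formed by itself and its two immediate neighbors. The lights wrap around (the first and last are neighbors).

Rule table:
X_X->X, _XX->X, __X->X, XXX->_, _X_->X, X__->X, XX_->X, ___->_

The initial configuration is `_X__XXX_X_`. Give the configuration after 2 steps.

step 1: XXXXX_XXXX
step 2: ____XXX___

____XXX___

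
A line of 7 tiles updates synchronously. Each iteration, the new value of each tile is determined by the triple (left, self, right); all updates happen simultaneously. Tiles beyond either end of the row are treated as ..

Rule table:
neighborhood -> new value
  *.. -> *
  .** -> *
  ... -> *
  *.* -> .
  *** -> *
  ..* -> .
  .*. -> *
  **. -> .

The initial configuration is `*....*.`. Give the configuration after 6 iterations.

*..*.*.

iteration 1: ****.**
iteration 2: ***..*.
iteration 3: **.*.**
iteration 4: *..*.*.
iteration 5: **.*.**  (repeats iteration 3; period 2)
iteration 6: *..*.*.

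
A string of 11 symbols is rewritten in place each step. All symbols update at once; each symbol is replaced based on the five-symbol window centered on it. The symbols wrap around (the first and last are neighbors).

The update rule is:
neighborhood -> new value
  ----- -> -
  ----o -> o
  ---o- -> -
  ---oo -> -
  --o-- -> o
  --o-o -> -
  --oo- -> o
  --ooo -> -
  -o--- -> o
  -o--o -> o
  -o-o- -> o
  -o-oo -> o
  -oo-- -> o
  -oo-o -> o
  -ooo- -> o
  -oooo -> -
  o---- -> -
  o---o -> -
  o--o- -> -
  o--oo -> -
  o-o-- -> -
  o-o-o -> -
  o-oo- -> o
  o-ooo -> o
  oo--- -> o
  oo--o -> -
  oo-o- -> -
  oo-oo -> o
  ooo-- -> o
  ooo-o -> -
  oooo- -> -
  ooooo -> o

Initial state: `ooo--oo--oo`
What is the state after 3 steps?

--o-ooo---o

step 1: o-o--oo----
step 2: -o-o-ooo-o-
step 3: --o-ooo---o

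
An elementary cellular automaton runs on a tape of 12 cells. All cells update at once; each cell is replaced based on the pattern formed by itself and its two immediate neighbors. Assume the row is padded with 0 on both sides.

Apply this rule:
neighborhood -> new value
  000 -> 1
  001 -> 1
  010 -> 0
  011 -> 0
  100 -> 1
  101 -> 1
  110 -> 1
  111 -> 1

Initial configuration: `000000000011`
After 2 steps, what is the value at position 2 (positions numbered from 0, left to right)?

1

111111111101
011111111110
position 2 holds 1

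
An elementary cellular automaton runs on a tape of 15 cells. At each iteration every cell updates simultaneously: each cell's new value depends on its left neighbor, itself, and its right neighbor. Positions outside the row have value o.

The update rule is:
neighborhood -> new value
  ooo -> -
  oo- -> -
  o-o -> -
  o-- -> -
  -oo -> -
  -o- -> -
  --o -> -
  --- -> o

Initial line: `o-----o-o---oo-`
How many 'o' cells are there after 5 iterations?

--ooo-----o----
------ooo---oo-
-oooo-----o----
------ooo---oo-  (repeats iteration 2; period 2)
iteration 5: -oooo-----o----
count of o: 5

5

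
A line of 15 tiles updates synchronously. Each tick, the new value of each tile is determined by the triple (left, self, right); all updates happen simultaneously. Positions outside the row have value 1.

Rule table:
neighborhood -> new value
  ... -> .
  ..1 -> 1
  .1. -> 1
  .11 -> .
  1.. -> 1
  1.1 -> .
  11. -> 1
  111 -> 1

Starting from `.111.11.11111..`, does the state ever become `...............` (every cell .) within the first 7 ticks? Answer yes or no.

tick 1: ..11..1..111111
tick 2: 11.111111.11111
tick 3: 11..11111..1111
tick 4: 1111.111111.111
tick 5: 1111..11111..11
tick 6: 111111.111111.1
tick 7: 111111..11111..
tick 7 is 111111..11111.., still not uniform .

no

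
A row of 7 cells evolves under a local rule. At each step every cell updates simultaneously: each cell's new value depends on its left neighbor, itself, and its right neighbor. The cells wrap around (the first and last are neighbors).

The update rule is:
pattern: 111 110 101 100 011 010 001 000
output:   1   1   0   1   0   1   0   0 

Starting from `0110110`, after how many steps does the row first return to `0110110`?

14

0010011
1011001
1001100
1100110
0110010
0011011
1001001
1101100
0100110
0110011
0011001
1001101
1100100
0110110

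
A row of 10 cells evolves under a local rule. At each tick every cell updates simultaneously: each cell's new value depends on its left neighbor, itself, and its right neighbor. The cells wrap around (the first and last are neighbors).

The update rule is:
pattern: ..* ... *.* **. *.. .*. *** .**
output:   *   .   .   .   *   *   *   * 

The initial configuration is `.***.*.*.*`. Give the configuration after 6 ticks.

.*.*.*.***

.**..*.*.*
.*.***.*.*
.*.**..*.*
.*.*.***.*
.*.*.**..*
.*.*.*.***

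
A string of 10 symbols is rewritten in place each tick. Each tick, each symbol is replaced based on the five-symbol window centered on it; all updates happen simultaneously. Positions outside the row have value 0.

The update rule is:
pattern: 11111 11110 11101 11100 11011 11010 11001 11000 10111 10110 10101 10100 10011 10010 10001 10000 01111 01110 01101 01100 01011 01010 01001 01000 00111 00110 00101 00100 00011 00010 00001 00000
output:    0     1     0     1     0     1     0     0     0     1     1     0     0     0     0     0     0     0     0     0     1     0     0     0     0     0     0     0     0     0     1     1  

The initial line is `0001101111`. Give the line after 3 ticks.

1110001001

tick 1: 1100000011
tick 2: 0000111000
tick 3: 1110001001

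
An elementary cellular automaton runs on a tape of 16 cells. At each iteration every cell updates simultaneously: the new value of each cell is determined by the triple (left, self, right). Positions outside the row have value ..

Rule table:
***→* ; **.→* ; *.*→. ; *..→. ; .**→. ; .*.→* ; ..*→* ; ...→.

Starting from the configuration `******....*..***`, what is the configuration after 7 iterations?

*.*..*.**.*.*.**

.*****...**.*.**
*.****..*.*.*..*
*..***.**.*.*.**
*.*.**..*.*.*..*
*.*..*.**.*.*.**
*.*.**..*.*.*..*  (repeats iteration 4; period 2)
iteration 7: *.*..*.**.*.*.**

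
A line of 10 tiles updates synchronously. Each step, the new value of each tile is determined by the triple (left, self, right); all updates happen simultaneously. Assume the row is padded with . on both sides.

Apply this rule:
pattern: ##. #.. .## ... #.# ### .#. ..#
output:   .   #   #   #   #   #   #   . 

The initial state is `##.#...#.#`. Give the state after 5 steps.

##.###.##.

#.####.###
#####.###.
####.###.#
###.###.##
##.###.##.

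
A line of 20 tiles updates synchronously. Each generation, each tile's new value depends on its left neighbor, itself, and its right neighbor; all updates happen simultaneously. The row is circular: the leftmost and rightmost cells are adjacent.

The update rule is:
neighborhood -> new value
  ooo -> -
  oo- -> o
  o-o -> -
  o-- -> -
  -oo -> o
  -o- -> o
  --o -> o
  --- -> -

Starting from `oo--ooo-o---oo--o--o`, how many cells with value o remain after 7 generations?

12

generation 1: -o-oo-o-o--ooo-oo-oo
generation 2: -o-oo-o-o-oo-o-oo-oo
generation 3: -o-oo-o-o-oo-o-oo-oo  (fixed point — unchanged through generation 7)
count of o: 12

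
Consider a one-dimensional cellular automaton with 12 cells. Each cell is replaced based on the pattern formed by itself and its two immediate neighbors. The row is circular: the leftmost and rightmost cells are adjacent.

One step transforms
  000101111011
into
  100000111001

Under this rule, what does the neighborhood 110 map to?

1

At position 8 the neighborhood is 110; the next row has 1 there.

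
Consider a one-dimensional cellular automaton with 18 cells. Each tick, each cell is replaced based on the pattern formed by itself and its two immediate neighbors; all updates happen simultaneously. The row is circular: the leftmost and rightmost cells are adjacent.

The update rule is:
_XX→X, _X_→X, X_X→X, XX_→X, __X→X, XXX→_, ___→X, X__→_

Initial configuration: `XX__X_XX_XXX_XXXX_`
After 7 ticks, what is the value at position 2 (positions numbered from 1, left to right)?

XX_XXXXXXX_XXX__XX
_XXX_____XXX_X_XX_
XX_X_XXXXX_XXXXXX_
XXXXXX___XXX____XX
_____X_XXX_X_XXXX_
XXXXXXXX_XXXXX__X_
X______XXX___X_XXX
position 2 holds _

_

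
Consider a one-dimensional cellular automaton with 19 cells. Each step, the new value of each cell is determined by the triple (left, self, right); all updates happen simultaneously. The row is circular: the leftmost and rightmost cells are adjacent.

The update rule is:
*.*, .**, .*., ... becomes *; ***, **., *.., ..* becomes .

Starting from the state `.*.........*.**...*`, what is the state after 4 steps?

*.*..*...**..*.**.*

**.*******.***..*.*
..**......**....***
..*..****.*..**.*..
*.*..*...**..*.**.*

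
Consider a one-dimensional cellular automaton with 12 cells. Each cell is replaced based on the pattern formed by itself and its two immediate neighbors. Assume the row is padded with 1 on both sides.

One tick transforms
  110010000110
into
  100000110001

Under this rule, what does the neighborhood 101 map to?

1

At position 11 the neighborhood is 101; the next row has 1 there.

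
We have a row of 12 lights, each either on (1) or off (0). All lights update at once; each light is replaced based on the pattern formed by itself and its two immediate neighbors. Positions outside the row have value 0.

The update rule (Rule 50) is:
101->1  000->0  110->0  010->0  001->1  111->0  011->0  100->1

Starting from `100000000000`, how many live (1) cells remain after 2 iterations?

iteration 1: 010000000000
iteration 2: 101000000000
count of 1: 2

2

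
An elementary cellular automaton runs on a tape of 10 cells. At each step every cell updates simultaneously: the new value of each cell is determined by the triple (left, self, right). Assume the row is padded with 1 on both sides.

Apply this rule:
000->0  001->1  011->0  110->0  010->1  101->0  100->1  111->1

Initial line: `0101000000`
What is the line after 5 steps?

step 1: 0101100001
step 2: 0100010010
step 3: 0110111110
step 4: 0000011100
step 5: 1000101011

1000101011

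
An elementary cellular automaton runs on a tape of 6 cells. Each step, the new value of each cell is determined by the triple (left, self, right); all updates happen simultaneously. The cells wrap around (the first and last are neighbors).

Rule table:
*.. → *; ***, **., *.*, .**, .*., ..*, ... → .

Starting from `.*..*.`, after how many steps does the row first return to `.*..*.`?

3

..*..*
*..*..
.*..*.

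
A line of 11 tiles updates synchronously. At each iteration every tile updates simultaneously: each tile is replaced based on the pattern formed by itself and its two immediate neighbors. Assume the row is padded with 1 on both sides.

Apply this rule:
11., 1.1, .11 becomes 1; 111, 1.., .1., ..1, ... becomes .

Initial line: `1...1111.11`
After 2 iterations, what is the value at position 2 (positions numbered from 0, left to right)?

iteration 1: 1...1..111.
iteration 2: 1......1.11
position 2 holds .

.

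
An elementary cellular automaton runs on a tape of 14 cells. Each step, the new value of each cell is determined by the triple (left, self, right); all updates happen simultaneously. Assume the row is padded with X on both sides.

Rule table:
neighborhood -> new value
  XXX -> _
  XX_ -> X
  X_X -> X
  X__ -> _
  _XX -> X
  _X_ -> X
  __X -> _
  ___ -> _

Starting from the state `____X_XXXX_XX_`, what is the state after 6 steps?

____X_X__X____

____XXX__XXXXX
____X_X__X____
____XXX__X____
____X_X__X____  (repeats step 2; period 2)
step 6: ____X_X__X____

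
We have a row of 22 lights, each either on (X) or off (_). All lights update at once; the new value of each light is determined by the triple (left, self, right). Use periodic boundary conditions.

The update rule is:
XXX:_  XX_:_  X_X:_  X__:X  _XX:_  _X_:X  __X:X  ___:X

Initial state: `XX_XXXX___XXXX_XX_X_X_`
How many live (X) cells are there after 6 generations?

19

_______XXX________X_X_
XXXXXXX___XXXXXXXXX_XX
_______XXX____________
XXXXXXX___XXXXXXXXXXXX
_______XXX____________  (repeats generation 3; period 2)
generation 6: XXXXXXX___XXXXXXXXXXXX
count of X: 19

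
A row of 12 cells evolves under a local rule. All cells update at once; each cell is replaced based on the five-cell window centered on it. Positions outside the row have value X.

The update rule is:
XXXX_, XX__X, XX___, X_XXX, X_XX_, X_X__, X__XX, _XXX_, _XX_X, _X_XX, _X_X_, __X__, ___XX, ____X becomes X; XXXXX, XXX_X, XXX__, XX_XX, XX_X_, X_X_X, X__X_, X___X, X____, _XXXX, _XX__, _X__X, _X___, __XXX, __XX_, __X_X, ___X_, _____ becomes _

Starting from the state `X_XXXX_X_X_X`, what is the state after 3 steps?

__X_X___X_XX
X__XX____XX_
_XX__X_XX_X_

_XX__X_XX_X_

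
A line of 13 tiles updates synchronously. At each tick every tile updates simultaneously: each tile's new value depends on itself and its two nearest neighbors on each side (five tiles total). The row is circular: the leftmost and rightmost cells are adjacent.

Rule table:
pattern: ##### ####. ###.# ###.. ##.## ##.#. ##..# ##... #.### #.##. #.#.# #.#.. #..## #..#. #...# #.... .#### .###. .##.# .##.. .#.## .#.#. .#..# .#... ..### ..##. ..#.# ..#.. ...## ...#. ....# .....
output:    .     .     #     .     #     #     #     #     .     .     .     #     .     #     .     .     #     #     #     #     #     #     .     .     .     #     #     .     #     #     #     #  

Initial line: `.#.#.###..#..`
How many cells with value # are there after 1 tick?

tick 1: ###.#.#.##...
count of #: 7

7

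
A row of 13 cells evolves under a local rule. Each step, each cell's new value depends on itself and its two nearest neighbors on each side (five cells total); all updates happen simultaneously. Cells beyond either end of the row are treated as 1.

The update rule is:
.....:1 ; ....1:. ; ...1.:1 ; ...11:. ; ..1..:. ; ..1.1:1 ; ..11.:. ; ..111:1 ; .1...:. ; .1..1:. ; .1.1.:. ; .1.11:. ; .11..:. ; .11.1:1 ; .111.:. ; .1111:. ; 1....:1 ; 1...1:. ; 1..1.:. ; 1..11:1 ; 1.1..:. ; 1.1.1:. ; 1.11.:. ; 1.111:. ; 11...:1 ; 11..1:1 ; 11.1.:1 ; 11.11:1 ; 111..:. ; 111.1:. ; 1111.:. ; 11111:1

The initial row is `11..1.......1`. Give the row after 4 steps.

1...1..1.11..

..1...1111..1
1.....1...111
.111.1....1.1
1...1..1.11..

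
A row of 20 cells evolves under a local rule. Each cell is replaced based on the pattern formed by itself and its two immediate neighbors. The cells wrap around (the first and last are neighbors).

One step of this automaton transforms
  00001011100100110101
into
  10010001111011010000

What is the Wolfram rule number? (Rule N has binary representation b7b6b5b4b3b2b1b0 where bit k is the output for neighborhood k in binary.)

position 7: 111 → 1  (bit 7 = 1)
position 8: 110 → 1  (bit 6 = 1)
position 5: 101 → 0  (bit 5 = 0)
position 0: 100 → 1  (bit 4 = 1)
position 6: 011 → 0  (bit 3 = 0)
position 4: 010 → 0  (bit 2 = 0)
position 3: 001 → 1  (bit 1 = 1)
position 1: 000 → 0  (bit 0 = 0)
bits b7..b0 = 11010010 = 210

210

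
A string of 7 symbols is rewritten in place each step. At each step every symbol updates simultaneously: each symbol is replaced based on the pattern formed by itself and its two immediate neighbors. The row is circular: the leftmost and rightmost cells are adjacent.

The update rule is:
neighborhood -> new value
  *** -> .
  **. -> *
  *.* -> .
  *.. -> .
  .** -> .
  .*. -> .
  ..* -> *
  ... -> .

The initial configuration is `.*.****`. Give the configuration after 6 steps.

......*
.....*.
....*..
...*...
..*....
.*.....

.*.....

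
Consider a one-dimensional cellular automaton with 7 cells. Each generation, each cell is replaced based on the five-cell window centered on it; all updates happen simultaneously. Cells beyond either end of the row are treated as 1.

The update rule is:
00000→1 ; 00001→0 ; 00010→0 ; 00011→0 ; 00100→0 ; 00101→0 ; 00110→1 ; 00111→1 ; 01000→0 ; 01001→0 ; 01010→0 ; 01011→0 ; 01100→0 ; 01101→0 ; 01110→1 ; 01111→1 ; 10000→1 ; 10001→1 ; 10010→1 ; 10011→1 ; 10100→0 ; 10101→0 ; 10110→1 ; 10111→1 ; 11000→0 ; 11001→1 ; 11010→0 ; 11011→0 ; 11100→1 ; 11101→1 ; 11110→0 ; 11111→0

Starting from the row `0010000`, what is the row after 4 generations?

generation 1: 1100100
generation 2: 0111001
generation 3: 0111111
generation 4: 0110000

0110000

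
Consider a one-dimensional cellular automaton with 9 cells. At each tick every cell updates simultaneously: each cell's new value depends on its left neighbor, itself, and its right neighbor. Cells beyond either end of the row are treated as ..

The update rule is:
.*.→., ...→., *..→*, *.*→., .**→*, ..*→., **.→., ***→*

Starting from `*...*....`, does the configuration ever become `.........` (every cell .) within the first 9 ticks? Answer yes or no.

tick 1: .*...*...
tick 2: ..*...*..
tick 3: ...*...*.
tick 4: ....*...*
tick 5: .....*...
tick 6: ......*..
tick 7: .......*.
tick 8: ........*
tick 9: .........
all cells are . at tick 9

yes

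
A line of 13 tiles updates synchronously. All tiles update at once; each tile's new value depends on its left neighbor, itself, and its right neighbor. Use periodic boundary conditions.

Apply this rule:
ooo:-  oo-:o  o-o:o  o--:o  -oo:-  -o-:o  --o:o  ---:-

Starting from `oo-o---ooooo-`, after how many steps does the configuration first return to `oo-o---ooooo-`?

3

-oooo-o----oo
o---oooo--o-o
oo-o---ooooo-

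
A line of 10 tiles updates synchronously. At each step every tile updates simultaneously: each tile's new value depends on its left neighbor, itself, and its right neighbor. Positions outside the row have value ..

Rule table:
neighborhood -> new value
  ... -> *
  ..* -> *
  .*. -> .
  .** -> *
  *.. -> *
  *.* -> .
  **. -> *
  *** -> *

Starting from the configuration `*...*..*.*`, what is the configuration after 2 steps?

.***.**...
****.*****

****.*****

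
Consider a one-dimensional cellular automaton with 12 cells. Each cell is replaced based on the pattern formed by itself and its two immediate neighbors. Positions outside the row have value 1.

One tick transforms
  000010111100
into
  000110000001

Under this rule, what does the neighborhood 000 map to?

At position 1 the neighborhood is 000; the next row has 0 there.

0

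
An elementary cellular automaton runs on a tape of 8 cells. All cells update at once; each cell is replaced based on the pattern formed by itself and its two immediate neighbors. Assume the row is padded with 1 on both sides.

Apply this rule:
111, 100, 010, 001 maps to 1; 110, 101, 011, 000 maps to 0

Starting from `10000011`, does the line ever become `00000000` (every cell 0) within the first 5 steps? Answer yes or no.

no

step 1: 01000101
step 2: 01101100
step 3: 00000011
step 4: 10000101
step 5: 01001100
step 5 is 01001100, still not uniform 0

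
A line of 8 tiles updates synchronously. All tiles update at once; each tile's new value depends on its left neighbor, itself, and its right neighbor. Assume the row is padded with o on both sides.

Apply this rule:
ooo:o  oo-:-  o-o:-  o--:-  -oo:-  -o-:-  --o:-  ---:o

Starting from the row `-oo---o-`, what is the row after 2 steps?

----o---
-oo---o-

-oo---o-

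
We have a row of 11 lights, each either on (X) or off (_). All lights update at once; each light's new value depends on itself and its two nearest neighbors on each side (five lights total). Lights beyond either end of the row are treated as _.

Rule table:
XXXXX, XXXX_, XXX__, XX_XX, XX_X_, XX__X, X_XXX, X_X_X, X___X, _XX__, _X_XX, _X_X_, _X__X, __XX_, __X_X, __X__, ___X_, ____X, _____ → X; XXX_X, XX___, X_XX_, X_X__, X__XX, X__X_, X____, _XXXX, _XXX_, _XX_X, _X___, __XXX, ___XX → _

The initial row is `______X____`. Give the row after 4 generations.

generation 1: XXXXXXX__XX
generation 2: __XXXXXX_XX
generation 3: X___XXX_X_X
generation 4: X_X____XXX_

X_X____XXX_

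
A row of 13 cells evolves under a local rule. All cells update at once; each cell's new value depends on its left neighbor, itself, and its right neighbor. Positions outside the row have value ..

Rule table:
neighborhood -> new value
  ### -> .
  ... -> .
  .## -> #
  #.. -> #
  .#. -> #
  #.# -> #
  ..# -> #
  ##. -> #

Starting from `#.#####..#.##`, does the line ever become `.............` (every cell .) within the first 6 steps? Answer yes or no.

no

###...#######
#.##.##.....#
########...##
#......##.###
##....#####.#
###..##...###
step 6 is ###..##...###, still not uniform .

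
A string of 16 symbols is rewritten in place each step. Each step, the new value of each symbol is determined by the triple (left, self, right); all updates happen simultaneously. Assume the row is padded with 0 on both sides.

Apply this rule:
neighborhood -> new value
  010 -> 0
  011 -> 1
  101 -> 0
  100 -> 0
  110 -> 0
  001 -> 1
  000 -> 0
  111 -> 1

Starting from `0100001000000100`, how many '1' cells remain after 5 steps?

2

1000010000001000
0000100000010000
0001000000100000
0010000001000000
0100000010000000
count of 1: 2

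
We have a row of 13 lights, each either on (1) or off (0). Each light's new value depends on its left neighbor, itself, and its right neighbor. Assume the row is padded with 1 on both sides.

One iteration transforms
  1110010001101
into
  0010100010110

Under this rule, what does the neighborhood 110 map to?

At position 2 the neighborhood is 110; the next row has 1 there.

1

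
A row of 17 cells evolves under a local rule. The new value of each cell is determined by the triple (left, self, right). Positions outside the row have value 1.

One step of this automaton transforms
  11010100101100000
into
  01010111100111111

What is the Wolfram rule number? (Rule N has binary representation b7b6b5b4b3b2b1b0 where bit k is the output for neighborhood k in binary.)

position 0: 111 → 0  (bit 7 = 0)
position 1: 110 → 1  (bit 6 = 1)
position 2: 101 → 0  (bit 5 = 0)
position 6: 100 → 1  (bit 4 = 1)
position 10: 011 → 0  (bit 3 = 0)
position 3: 010 → 1  (bit 2 = 1)
position 7: 001 → 1  (bit 1 = 1)
position 13: 000 → 1  (bit 0 = 1)
bits b7..b0 = 01010111 = 87

87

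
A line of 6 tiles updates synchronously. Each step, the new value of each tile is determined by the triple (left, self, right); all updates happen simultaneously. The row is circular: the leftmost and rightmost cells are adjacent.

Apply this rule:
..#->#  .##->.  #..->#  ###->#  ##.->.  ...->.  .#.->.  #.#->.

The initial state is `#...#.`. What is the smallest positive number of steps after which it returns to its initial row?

2

.#.#..
#...#.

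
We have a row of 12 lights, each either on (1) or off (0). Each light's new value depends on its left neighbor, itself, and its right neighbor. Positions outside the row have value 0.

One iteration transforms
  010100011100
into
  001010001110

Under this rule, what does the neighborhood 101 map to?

1

At position 2 the neighborhood is 101; the next row has 1 there.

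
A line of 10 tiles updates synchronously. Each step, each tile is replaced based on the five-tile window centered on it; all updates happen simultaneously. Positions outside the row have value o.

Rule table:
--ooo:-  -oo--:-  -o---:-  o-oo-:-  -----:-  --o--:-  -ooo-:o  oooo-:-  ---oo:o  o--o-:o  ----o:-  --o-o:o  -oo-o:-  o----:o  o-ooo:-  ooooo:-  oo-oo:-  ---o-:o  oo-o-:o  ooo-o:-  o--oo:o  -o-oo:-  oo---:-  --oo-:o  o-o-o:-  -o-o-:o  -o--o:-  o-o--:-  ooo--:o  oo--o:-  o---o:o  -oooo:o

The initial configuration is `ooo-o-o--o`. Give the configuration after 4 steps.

---o-o--o-
-oooo--oo-
--o-o-oo--
-ooo-----o

-ooo-----o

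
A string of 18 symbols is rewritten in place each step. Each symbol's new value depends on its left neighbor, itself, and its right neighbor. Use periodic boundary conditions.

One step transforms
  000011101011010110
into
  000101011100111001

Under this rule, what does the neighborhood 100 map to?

At position 17 the neighborhood is 100; the next row has 1 there.

1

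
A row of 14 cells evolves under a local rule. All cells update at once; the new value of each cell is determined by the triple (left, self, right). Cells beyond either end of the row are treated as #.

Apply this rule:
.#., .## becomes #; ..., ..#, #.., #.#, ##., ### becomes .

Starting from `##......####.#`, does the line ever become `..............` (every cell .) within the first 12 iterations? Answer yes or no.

iteration 1: ........#....#
iteration 2: ........#....#  (fixed point — unchanged through iteration 12)
iteration 12 is ........#....#, still not uniform .

no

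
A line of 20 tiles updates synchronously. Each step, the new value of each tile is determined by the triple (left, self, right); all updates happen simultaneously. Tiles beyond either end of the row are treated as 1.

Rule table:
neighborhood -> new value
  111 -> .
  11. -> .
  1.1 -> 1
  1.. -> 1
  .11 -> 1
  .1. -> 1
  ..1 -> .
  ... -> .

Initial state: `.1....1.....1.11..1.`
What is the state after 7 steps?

111...11....111.1.11
...1..1.1...1..1111.
1..11.1111..11.1...1
.1.1.11...1.1.111..1
111111.1..11111..1.1
......111.1....1.111
1.....1..111...111..

1.....1..111...111..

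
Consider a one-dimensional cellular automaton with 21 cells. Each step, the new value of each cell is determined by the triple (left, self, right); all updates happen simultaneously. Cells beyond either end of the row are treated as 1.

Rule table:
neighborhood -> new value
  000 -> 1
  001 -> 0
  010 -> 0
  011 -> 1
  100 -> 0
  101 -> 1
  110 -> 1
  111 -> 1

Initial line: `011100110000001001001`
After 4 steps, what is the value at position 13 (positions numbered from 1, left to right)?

1

step 1: 111100110111100000001
step 2: 111100111111101111101
step 3: 111100111111111111111
step 4: 111100111111111111111
position 13 holds 1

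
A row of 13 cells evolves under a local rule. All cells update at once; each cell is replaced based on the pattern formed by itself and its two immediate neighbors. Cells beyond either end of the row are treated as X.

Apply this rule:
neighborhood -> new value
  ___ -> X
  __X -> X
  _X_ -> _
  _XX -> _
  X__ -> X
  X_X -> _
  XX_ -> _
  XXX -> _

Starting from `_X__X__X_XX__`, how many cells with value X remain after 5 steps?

step 1: __XX_XX____XX
step 2: XX_____XXXX__
step 3: __XXXXX____XX
step 4: XX_____XXXX__  (repeats step 2; period 2)
step 5: __XXXXX____XX
count of X: 7

7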